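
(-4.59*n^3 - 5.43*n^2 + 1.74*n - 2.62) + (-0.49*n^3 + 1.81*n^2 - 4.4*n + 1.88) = -5.08*n^3 - 3.62*n^2 - 2.66*n - 0.74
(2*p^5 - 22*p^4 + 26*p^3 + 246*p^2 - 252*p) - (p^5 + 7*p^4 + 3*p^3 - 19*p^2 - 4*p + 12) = p^5 - 29*p^4 + 23*p^3 + 265*p^2 - 248*p - 12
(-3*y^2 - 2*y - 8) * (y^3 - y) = -3*y^5 - 2*y^4 - 5*y^3 + 2*y^2 + 8*y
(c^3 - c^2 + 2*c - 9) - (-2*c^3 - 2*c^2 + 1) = 3*c^3 + c^2 + 2*c - 10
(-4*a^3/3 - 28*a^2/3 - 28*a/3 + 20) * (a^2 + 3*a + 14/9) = -4*a^5/3 - 40*a^4/3 - 1064*a^3/27 - 608*a^2/27 + 1228*a/27 + 280/9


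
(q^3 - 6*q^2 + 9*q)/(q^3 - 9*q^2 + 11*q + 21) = q*(q - 3)/(q^2 - 6*q - 7)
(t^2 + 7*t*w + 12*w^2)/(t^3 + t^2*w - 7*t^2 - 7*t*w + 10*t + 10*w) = (t^2 + 7*t*w + 12*w^2)/(t^3 + t^2*w - 7*t^2 - 7*t*w + 10*t + 10*w)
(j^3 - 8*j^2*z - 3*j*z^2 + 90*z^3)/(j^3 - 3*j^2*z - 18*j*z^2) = (j - 5*z)/j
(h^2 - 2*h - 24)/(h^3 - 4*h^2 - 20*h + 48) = 1/(h - 2)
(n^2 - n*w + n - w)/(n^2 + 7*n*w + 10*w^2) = (n^2 - n*w + n - w)/(n^2 + 7*n*w + 10*w^2)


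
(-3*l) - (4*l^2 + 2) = -4*l^2 - 3*l - 2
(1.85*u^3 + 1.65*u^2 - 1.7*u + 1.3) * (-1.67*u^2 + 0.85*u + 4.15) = -3.0895*u^5 - 1.183*u^4 + 11.919*u^3 + 3.2315*u^2 - 5.95*u + 5.395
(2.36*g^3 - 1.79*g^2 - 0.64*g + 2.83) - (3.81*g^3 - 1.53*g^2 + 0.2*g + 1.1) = -1.45*g^3 - 0.26*g^2 - 0.84*g + 1.73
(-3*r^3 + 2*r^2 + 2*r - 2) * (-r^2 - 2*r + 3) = 3*r^5 + 4*r^4 - 15*r^3 + 4*r^2 + 10*r - 6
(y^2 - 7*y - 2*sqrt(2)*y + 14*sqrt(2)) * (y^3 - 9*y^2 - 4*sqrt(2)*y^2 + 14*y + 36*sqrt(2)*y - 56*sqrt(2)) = y^5 - 16*y^4 - 6*sqrt(2)*y^4 + 93*y^3 + 96*sqrt(2)*y^3 - 462*sqrt(2)*y^2 - 354*y^2 + 588*sqrt(2)*y + 1232*y - 1568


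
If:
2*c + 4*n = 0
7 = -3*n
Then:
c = 14/3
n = -7/3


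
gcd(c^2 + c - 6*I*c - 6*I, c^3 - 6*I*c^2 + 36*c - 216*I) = c - 6*I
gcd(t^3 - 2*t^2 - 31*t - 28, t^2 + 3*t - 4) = t + 4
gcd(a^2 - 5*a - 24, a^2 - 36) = 1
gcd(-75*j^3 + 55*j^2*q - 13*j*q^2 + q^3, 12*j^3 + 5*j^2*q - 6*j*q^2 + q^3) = -3*j + q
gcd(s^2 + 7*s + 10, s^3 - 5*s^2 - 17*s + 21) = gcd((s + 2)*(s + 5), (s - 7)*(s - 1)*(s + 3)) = 1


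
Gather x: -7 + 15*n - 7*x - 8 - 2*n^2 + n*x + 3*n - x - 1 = -2*n^2 + 18*n + x*(n - 8) - 16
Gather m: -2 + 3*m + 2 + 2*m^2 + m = 2*m^2 + 4*m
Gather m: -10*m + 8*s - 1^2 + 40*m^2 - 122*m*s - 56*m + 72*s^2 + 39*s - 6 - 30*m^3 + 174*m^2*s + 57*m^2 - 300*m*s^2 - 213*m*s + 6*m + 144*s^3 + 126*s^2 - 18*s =-30*m^3 + m^2*(174*s + 97) + m*(-300*s^2 - 335*s - 60) + 144*s^3 + 198*s^2 + 29*s - 7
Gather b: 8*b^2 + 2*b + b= 8*b^2 + 3*b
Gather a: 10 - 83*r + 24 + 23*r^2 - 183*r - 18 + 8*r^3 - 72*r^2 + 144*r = 8*r^3 - 49*r^2 - 122*r + 16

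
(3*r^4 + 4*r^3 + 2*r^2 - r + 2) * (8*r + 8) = 24*r^5 + 56*r^4 + 48*r^3 + 8*r^2 + 8*r + 16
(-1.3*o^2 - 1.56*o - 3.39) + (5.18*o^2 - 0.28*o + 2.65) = 3.88*o^2 - 1.84*o - 0.74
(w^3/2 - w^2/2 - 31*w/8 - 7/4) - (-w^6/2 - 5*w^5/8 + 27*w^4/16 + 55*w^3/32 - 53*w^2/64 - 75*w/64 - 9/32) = w^6/2 + 5*w^5/8 - 27*w^4/16 - 39*w^3/32 + 21*w^2/64 - 173*w/64 - 47/32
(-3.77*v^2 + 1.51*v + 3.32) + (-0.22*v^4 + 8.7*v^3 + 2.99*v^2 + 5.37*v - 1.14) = -0.22*v^4 + 8.7*v^3 - 0.78*v^2 + 6.88*v + 2.18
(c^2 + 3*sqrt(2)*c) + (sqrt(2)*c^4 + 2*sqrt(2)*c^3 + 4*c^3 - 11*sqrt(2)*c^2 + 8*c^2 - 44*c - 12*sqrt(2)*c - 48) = sqrt(2)*c^4 + 2*sqrt(2)*c^3 + 4*c^3 - 11*sqrt(2)*c^2 + 9*c^2 - 44*c - 9*sqrt(2)*c - 48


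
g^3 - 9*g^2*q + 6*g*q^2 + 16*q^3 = (g - 8*q)*(g - 2*q)*(g + q)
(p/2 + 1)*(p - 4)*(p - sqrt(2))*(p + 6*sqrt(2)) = p^4/2 - p^3 + 5*sqrt(2)*p^3/2 - 10*p^2 - 5*sqrt(2)*p^2 - 20*sqrt(2)*p + 12*p + 48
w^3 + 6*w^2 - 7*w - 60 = (w - 3)*(w + 4)*(w + 5)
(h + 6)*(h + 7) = h^2 + 13*h + 42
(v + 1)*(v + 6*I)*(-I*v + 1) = -I*v^3 + 7*v^2 - I*v^2 + 7*v + 6*I*v + 6*I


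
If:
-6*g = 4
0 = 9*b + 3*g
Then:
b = 2/9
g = -2/3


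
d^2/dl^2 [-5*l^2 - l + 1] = -10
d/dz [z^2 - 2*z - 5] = 2*z - 2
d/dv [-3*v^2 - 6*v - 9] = -6*v - 6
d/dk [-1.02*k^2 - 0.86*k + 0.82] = -2.04*k - 0.86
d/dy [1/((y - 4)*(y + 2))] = 2*(1 - y)/(y^4 - 4*y^3 - 12*y^2 + 32*y + 64)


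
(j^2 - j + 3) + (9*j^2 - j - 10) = 10*j^2 - 2*j - 7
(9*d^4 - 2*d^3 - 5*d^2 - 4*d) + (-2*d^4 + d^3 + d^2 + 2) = 7*d^4 - d^3 - 4*d^2 - 4*d + 2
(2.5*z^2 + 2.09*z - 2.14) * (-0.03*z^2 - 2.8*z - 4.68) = -0.075*z^4 - 7.0627*z^3 - 17.4878*z^2 - 3.7892*z + 10.0152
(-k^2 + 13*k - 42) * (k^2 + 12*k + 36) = -k^4 + k^3 + 78*k^2 - 36*k - 1512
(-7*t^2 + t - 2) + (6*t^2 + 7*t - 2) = -t^2 + 8*t - 4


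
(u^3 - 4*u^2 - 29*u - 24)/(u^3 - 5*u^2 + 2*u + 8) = (u^2 - 5*u - 24)/(u^2 - 6*u + 8)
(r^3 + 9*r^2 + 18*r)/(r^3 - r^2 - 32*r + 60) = r*(r + 3)/(r^2 - 7*r + 10)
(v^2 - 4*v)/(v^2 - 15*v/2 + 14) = 2*v/(2*v - 7)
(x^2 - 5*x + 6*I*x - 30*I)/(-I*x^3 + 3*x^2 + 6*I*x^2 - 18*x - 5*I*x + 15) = (I*x - 6)/(x^2 + x*(-1 + 3*I) - 3*I)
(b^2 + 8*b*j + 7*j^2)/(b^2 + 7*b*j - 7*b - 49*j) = (b + j)/(b - 7)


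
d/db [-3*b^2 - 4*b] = -6*b - 4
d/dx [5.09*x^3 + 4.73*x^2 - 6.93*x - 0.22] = 15.27*x^2 + 9.46*x - 6.93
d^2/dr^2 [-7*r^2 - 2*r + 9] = -14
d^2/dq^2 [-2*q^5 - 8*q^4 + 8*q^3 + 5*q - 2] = 8*q*(-5*q^2 - 12*q + 6)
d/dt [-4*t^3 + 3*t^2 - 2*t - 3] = -12*t^2 + 6*t - 2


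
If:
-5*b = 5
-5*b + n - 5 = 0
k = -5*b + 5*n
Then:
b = -1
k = 5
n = 0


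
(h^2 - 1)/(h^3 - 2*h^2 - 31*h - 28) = (h - 1)/(h^2 - 3*h - 28)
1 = 1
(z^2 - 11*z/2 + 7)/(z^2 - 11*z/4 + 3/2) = 2*(2*z - 7)/(4*z - 3)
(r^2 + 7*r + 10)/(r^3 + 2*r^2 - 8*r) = (r^2 + 7*r + 10)/(r*(r^2 + 2*r - 8))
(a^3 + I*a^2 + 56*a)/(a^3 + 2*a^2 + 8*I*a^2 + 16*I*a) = (a - 7*I)/(a + 2)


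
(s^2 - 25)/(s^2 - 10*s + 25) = (s + 5)/(s - 5)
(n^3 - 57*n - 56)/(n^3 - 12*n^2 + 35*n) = (n^3 - 57*n - 56)/(n*(n^2 - 12*n + 35))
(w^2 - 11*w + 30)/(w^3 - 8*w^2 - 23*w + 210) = (w - 5)/(w^2 - 2*w - 35)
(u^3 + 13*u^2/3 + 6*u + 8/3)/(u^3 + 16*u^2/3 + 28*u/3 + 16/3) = (u + 1)/(u + 2)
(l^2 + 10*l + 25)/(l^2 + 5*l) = (l + 5)/l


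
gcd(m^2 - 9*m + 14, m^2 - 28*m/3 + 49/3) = m - 7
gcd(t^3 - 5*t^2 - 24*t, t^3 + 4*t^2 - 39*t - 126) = t + 3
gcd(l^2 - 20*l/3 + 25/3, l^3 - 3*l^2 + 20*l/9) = l - 5/3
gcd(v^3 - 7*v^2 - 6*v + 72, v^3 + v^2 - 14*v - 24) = v^2 - v - 12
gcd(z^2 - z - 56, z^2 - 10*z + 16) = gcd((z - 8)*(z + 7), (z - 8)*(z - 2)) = z - 8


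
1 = 1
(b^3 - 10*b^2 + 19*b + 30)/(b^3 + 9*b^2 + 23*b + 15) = (b^2 - 11*b + 30)/(b^2 + 8*b + 15)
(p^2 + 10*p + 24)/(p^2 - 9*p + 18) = (p^2 + 10*p + 24)/(p^2 - 9*p + 18)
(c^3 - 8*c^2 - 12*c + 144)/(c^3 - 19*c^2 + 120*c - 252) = (c + 4)/(c - 7)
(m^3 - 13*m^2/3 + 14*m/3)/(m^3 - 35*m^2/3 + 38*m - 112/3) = m*(3*m - 7)/(3*m^2 - 29*m + 56)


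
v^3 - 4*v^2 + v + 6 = (v - 3)*(v - 2)*(v + 1)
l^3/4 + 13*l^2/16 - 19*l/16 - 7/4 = (l/4 + 1)*(l - 7/4)*(l + 1)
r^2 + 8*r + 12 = (r + 2)*(r + 6)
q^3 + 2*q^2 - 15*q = q*(q - 3)*(q + 5)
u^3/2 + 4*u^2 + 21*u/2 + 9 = (u/2 + 1)*(u + 3)^2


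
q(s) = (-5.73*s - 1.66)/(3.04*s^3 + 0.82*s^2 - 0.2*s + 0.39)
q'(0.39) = 9.40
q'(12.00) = 0.00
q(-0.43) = 2.08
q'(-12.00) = -0.00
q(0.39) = -6.31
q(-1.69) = -0.69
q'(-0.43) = -19.06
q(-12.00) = -0.01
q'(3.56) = 0.08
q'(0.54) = 10.18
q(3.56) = -0.15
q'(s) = (-5.73*s - 1.66)*(-9.12*s^2 - 1.64*s + 0.2)/(3.04*s^3 + 0.82*s^2 - 0.2*s + 0.39)^2 - 5.73/(3.04*s^3 + 0.82*s^2 - 0.2*s + 0.39)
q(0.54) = -4.76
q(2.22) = -0.39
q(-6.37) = -0.05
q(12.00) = -0.01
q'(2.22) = 0.35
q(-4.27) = -0.10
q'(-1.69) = -0.88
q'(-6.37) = -0.01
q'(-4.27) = -0.05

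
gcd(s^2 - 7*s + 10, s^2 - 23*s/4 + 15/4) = s - 5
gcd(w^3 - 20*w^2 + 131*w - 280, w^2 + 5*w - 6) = 1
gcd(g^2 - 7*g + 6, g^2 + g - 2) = g - 1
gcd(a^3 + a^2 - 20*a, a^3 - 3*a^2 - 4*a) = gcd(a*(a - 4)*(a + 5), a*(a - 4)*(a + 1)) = a^2 - 4*a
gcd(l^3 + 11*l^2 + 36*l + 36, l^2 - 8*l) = 1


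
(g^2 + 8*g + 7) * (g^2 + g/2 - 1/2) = g^4 + 17*g^3/2 + 21*g^2/2 - g/2 - 7/2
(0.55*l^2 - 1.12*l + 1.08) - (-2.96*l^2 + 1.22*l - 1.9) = 3.51*l^2 - 2.34*l + 2.98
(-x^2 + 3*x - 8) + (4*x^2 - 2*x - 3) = 3*x^2 + x - 11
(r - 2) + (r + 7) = 2*r + 5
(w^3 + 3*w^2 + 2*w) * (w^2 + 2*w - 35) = w^5 + 5*w^4 - 27*w^3 - 101*w^2 - 70*w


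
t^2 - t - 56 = (t - 8)*(t + 7)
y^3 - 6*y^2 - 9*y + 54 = (y - 6)*(y - 3)*(y + 3)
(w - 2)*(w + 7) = w^2 + 5*w - 14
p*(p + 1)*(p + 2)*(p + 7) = p^4 + 10*p^3 + 23*p^2 + 14*p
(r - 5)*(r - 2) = r^2 - 7*r + 10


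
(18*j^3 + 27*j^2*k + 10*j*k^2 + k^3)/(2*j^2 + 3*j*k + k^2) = (18*j^2 + 9*j*k + k^2)/(2*j + k)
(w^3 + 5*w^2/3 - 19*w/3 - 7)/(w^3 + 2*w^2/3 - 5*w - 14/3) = (w + 3)/(w + 2)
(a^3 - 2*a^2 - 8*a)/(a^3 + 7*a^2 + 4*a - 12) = a*(a - 4)/(a^2 + 5*a - 6)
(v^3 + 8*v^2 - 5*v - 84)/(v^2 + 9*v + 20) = (v^2 + 4*v - 21)/(v + 5)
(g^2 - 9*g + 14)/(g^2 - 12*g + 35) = (g - 2)/(g - 5)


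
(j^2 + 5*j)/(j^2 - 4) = j*(j + 5)/(j^2 - 4)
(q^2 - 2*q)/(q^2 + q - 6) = q/(q + 3)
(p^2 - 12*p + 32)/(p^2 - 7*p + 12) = (p - 8)/(p - 3)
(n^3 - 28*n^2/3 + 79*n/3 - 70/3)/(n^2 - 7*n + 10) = n - 7/3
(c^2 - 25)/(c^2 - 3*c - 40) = (c - 5)/(c - 8)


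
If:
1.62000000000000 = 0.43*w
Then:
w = 3.77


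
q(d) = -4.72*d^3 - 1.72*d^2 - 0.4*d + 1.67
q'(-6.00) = -489.52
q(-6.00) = 961.67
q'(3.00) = -138.16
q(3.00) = -142.45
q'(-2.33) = -69.26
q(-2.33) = 52.97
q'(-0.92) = -9.22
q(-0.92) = 4.26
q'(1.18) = -24.18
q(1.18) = -8.95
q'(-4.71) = -298.32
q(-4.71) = 458.58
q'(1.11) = -21.66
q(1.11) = -7.35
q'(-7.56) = -783.69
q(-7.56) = 1945.81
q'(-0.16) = -0.21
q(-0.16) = 1.71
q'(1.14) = -22.72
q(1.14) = -8.01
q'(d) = -14.16*d^2 - 3.44*d - 0.4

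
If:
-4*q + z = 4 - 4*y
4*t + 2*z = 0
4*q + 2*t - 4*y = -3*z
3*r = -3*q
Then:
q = y - 2/3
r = 2/3 - y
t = -2/3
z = 4/3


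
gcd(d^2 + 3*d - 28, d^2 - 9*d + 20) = d - 4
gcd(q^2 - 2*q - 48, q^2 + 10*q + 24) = q + 6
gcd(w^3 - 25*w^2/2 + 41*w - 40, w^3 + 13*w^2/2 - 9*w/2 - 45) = w - 5/2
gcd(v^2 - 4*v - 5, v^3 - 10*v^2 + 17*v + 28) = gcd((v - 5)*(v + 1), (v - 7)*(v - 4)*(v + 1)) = v + 1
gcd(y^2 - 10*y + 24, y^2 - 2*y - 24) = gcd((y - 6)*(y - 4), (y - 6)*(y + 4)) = y - 6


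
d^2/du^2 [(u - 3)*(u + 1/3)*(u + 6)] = 6*u + 20/3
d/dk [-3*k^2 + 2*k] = 2 - 6*k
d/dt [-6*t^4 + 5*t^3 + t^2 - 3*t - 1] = -24*t^3 + 15*t^2 + 2*t - 3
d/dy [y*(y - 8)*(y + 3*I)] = 3*y^2 + y*(-16 + 6*I) - 24*I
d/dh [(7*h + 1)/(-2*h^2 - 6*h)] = (7*h^2 + 2*h + 3)/(2*h^2*(h^2 + 6*h + 9))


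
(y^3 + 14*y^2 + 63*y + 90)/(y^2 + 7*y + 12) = (y^2 + 11*y + 30)/(y + 4)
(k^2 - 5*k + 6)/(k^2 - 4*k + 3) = (k - 2)/(k - 1)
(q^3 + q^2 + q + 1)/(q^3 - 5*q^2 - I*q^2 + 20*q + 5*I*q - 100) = (q^3 + q^2 + q + 1)/(q^3 - q^2*(5 + I) + 5*q*(4 + I) - 100)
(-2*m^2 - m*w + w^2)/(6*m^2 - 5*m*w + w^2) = (m + w)/(-3*m + w)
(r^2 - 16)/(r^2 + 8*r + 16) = (r - 4)/(r + 4)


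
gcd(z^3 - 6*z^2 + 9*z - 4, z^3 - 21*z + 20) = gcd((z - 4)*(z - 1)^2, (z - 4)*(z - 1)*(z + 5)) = z^2 - 5*z + 4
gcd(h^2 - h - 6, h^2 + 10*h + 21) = 1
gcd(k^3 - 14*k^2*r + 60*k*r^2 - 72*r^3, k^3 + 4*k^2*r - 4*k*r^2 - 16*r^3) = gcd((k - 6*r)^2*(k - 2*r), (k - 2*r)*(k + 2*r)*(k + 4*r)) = -k + 2*r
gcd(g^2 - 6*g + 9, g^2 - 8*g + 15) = g - 3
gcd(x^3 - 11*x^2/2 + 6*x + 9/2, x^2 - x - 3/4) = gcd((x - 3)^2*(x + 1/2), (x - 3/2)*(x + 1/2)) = x + 1/2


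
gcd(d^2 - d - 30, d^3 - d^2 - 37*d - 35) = d + 5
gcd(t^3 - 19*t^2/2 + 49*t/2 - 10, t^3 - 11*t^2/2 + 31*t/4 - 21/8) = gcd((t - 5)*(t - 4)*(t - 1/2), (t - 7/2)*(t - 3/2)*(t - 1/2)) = t - 1/2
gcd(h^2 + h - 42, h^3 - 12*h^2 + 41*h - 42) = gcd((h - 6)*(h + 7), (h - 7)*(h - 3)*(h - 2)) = 1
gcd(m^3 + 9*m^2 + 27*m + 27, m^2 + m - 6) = m + 3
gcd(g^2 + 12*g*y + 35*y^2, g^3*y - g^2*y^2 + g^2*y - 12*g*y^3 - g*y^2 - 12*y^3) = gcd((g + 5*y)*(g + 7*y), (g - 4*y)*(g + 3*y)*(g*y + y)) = 1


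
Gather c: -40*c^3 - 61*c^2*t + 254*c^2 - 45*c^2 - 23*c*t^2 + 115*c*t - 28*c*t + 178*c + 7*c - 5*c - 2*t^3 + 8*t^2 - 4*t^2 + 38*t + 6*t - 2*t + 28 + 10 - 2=-40*c^3 + c^2*(209 - 61*t) + c*(-23*t^2 + 87*t + 180) - 2*t^3 + 4*t^2 + 42*t + 36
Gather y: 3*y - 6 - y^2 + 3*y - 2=-y^2 + 6*y - 8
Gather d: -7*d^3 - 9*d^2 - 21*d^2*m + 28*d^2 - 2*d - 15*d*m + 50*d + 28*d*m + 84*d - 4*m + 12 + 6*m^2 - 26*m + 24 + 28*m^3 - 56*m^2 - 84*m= -7*d^3 + d^2*(19 - 21*m) + d*(13*m + 132) + 28*m^3 - 50*m^2 - 114*m + 36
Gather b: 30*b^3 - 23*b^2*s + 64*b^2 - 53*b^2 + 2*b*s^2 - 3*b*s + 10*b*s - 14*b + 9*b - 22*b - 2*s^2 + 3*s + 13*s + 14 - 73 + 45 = 30*b^3 + b^2*(11 - 23*s) + b*(2*s^2 + 7*s - 27) - 2*s^2 + 16*s - 14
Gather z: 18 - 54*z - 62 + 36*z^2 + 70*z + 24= 36*z^2 + 16*z - 20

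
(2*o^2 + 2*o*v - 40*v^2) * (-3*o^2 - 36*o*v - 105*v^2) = -6*o^4 - 78*o^3*v - 162*o^2*v^2 + 1230*o*v^3 + 4200*v^4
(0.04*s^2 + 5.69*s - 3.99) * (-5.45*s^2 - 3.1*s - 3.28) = -0.218*s^4 - 31.1345*s^3 + 3.9753*s^2 - 6.2942*s + 13.0872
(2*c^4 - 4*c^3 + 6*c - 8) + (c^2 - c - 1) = 2*c^4 - 4*c^3 + c^2 + 5*c - 9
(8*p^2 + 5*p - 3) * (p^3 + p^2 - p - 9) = 8*p^5 + 13*p^4 - 6*p^3 - 80*p^2 - 42*p + 27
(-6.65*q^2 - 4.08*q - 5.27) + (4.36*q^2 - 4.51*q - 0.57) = -2.29*q^2 - 8.59*q - 5.84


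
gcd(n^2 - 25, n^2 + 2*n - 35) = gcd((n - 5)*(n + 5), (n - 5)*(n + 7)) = n - 5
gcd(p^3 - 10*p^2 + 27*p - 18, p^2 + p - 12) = p - 3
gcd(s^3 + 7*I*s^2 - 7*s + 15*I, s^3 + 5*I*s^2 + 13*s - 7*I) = s - I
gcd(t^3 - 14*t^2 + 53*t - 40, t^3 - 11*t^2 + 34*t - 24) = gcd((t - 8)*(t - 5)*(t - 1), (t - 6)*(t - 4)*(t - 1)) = t - 1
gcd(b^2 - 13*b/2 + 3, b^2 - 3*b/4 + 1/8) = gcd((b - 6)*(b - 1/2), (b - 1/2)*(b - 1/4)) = b - 1/2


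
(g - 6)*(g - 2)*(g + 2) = g^3 - 6*g^2 - 4*g + 24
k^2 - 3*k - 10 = (k - 5)*(k + 2)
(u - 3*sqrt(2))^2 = u^2 - 6*sqrt(2)*u + 18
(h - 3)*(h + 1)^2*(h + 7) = h^4 + 6*h^3 - 12*h^2 - 38*h - 21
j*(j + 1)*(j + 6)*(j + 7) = j^4 + 14*j^3 + 55*j^2 + 42*j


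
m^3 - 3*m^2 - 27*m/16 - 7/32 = (m - 7/2)*(m + 1/4)^2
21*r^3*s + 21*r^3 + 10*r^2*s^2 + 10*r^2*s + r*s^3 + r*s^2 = (3*r + s)*(7*r + s)*(r*s + r)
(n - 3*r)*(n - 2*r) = n^2 - 5*n*r + 6*r^2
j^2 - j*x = j*(j - x)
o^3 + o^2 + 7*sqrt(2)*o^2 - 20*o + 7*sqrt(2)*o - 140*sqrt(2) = (o - 4)*(o + 5)*(o + 7*sqrt(2))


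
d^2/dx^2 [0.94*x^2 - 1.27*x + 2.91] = 1.88000000000000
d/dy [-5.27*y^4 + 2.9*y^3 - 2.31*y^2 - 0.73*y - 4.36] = -21.08*y^3 + 8.7*y^2 - 4.62*y - 0.73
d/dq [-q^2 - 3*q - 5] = -2*q - 3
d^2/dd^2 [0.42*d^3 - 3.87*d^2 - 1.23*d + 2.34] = 2.52*d - 7.74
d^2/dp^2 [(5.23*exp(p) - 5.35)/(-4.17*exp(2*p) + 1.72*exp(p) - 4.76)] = (-90.943947*exp(4*p) + 334.610808*exp(3*p) + 507.750876*exp(2*p) - 451.764496*exp(p) - 74.697728)*exp(p)/(72.511713*exp(6*p) - 89.726724*exp(5*p) + 285.323076*exp(4*p) - 209.932192*exp(3*p) + 325.692528*exp(2*p) - 116.913216*exp(p) + 107.850176)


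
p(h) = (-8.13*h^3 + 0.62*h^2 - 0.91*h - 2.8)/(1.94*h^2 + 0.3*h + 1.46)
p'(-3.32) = -4.51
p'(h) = (-3.88*h - 0.3)*(-8.13*h^3 + 0.62*h^2 - 0.91*h - 2.8)/(1.94*h^2 + 0.3*h + 1.46)^2 + (-24.39*h^2 + 1.24*h - 0.91)/(1.94*h^2 + 0.3*h + 1.46) = (-15.7722*h^4 - 4.878*h^3 - 33.658*h^2 + 12.6744*h - 0.4886)/(3.7636*h^4 + 1.164*h^3 + 5.7548*h^2 + 0.876*h + 2.1316)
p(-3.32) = 13.94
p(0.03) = -1.92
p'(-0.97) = -6.02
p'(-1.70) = -5.28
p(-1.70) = 6.17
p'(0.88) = -2.71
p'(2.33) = -4.22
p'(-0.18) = -1.78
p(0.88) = -2.68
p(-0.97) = 2.03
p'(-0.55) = -5.16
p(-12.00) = 51.03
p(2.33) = -8.23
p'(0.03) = -0.06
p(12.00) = -49.13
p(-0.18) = -1.75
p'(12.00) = -4.21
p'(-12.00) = -4.21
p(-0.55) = -0.40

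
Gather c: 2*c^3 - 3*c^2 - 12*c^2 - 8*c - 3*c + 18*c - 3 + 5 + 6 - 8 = 2*c^3 - 15*c^2 + 7*c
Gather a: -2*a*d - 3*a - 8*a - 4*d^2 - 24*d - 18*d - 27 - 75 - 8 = a*(-2*d - 11) - 4*d^2 - 42*d - 110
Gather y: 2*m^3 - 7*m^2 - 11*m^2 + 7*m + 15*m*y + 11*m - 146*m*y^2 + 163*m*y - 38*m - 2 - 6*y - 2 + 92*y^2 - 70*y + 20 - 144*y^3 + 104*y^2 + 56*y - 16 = 2*m^3 - 18*m^2 - 20*m - 144*y^3 + y^2*(196 - 146*m) + y*(178*m - 20)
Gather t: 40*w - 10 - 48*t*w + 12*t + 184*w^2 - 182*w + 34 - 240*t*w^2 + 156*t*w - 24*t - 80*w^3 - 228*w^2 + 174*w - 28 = t*(-240*w^2 + 108*w - 12) - 80*w^3 - 44*w^2 + 32*w - 4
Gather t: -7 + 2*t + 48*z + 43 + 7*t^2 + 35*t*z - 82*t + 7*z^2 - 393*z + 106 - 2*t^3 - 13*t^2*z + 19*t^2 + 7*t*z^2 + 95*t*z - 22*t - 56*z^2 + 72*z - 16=-2*t^3 + t^2*(26 - 13*z) + t*(7*z^2 + 130*z - 102) - 49*z^2 - 273*z + 126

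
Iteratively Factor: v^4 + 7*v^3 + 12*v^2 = (v + 4)*(v^3 + 3*v^2) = (v + 3)*(v + 4)*(v^2) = v*(v + 3)*(v + 4)*(v)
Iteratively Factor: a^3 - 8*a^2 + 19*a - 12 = (a - 4)*(a^2 - 4*a + 3) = (a - 4)*(a - 1)*(a - 3)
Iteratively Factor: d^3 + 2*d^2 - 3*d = (d - 1)*(d^2 + 3*d) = (d - 1)*(d + 3)*(d)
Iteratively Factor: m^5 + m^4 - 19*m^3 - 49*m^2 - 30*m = (m - 5)*(m^4 + 6*m^3 + 11*m^2 + 6*m) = (m - 5)*(m + 2)*(m^3 + 4*m^2 + 3*m) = m*(m - 5)*(m + 2)*(m^2 + 4*m + 3) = m*(m - 5)*(m + 2)*(m + 3)*(m + 1)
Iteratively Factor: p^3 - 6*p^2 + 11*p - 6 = (p - 1)*(p^2 - 5*p + 6) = (p - 3)*(p - 1)*(p - 2)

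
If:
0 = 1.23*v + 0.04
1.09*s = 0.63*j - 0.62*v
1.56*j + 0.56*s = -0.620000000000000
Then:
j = -0.33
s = -0.17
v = -0.03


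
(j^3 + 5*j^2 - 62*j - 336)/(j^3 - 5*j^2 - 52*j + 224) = (j + 6)/(j - 4)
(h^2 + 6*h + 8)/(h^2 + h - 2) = (h + 4)/(h - 1)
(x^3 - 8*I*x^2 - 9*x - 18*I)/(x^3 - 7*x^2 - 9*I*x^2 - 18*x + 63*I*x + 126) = (x + I)/(x - 7)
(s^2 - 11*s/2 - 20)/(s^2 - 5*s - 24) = (s + 5/2)/(s + 3)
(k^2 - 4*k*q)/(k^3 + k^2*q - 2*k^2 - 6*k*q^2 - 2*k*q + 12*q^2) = k*(k - 4*q)/(k^3 + k^2*q - 2*k^2 - 6*k*q^2 - 2*k*q + 12*q^2)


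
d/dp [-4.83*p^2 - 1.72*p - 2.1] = -9.66*p - 1.72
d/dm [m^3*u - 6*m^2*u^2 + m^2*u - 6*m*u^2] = u*(3*m^2 - 12*m*u + 2*m - 6*u)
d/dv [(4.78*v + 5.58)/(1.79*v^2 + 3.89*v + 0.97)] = (8.5562*v^2 + 18.5942*v - (3.58*v + 3.89)*(4.78*v + 5.58) + 4.6366)/(1.79*v^2 + 3.89*v + 0.97)^2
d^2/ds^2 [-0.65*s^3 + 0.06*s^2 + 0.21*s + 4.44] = 0.12 - 3.9*s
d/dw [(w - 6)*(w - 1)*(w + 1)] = 3*w^2 - 12*w - 1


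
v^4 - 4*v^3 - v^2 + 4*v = v*(v - 4)*(v - 1)*(v + 1)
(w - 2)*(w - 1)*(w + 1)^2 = w^4 - w^3 - 3*w^2 + w + 2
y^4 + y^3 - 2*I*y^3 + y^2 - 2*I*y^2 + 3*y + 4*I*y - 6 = (y - 1)*(y + 2)*(y - 3*I)*(y + I)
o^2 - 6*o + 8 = (o - 4)*(o - 2)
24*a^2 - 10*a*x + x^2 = (-6*a + x)*(-4*a + x)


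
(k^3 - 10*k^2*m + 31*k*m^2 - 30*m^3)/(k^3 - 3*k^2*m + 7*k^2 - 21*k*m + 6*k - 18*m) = (k^2 - 7*k*m + 10*m^2)/(k^2 + 7*k + 6)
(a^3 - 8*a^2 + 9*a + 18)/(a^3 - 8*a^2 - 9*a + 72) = (a^2 - 5*a - 6)/(a^2 - 5*a - 24)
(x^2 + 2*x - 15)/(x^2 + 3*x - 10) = (x - 3)/(x - 2)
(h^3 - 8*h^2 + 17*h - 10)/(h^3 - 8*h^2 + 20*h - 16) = (h^2 - 6*h + 5)/(h^2 - 6*h + 8)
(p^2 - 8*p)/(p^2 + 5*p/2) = 2*(p - 8)/(2*p + 5)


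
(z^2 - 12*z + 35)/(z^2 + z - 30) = (z - 7)/(z + 6)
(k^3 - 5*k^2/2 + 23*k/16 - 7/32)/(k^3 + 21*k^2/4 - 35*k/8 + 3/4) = (k - 7/4)/(k + 6)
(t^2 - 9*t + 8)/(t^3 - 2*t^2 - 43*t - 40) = (t - 1)/(t^2 + 6*t + 5)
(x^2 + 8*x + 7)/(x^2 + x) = (x + 7)/x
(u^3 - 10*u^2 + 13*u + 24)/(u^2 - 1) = (u^2 - 11*u + 24)/(u - 1)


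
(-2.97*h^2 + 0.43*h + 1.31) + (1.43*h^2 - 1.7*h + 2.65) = -1.54*h^2 - 1.27*h + 3.96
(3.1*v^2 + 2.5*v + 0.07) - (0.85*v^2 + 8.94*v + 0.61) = 2.25*v^2 - 6.44*v - 0.54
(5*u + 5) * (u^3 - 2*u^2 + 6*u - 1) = 5*u^4 - 5*u^3 + 20*u^2 + 25*u - 5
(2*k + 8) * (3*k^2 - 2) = 6*k^3 + 24*k^2 - 4*k - 16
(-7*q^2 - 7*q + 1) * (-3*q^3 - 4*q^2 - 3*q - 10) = 21*q^5 + 49*q^4 + 46*q^3 + 87*q^2 + 67*q - 10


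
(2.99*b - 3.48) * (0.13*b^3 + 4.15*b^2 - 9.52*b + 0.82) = 0.3887*b^4 + 11.9561*b^3 - 42.9068*b^2 + 35.5814*b - 2.8536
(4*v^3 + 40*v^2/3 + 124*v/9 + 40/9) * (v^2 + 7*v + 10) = 4*v^5 + 124*v^4/3 + 1324*v^3/9 + 2108*v^2/9 + 1520*v/9 + 400/9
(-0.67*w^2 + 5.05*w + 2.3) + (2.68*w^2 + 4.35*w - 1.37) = 2.01*w^2 + 9.4*w + 0.93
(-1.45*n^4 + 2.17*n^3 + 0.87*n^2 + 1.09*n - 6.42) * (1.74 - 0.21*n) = 0.3045*n^5 - 2.9787*n^4 + 3.5931*n^3 + 1.2849*n^2 + 3.2448*n - 11.1708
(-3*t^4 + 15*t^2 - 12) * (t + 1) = -3*t^5 - 3*t^4 + 15*t^3 + 15*t^2 - 12*t - 12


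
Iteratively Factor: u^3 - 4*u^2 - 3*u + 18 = (u - 3)*(u^2 - u - 6) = (u - 3)*(u + 2)*(u - 3)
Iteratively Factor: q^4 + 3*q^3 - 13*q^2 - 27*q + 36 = (q + 3)*(q^3 - 13*q + 12) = (q + 3)*(q + 4)*(q^2 - 4*q + 3) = (q - 1)*(q + 3)*(q + 4)*(q - 3)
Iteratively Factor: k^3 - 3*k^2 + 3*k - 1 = (k - 1)*(k^2 - 2*k + 1) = (k - 1)^2*(k - 1)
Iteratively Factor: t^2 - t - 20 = (t + 4)*(t - 5)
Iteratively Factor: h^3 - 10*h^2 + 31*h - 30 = (h - 2)*(h^2 - 8*h + 15) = (h - 5)*(h - 2)*(h - 3)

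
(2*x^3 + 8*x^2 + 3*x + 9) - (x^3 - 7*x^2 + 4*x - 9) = x^3 + 15*x^2 - x + 18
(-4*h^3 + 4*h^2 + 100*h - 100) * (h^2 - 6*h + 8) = -4*h^5 + 28*h^4 + 44*h^3 - 668*h^2 + 1400*h - 800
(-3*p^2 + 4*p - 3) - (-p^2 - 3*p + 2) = -2*p^2 + 7*p - 5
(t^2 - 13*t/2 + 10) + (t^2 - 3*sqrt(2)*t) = 2*t^2 - 13*t/2 - 3*sqrt(2)*t + 10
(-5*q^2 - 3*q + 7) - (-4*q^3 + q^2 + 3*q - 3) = 4*q^3 - 6*q^2 - 6*q + 10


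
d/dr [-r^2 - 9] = -2*r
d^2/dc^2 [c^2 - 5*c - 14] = 2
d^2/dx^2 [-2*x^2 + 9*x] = -4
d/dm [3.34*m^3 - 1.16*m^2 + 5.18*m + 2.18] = 10.02*m^2 - 2.32*m + 5.18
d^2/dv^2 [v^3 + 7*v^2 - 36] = 6*v + 14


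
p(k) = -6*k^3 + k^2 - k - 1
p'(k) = -18*k^2 + 2*k - 1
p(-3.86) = 362.83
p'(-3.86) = -276.91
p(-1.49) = 22.56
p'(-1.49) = -43.94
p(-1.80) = 39.03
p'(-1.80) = -62.92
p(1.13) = -9.51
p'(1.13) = -21.72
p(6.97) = -1991.04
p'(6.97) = -861.52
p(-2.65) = 120.33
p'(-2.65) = -132.70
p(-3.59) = 293.09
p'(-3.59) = -240.17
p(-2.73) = 131.26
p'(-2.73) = -140.61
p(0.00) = -1.00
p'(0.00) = -1.00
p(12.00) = -10237.00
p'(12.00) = -2569.00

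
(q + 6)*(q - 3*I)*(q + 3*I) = q^3 + 6*q^2 + 9*q + 54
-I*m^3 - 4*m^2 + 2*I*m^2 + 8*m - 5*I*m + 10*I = (m - 2)*(m - 5*I)*(-I*m + 1)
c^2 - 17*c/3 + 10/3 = (c - 5)*(c - 2/3)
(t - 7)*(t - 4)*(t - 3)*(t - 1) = t^4 - 15*t^3 + 75*t^2 - 145*t + 84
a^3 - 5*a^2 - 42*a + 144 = (a - 8)*(a - 3)*(a + 6)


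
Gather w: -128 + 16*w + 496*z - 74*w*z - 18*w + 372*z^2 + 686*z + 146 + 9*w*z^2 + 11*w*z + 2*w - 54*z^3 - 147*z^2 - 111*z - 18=w*(9*z^2 - 63*z) - 54*z^3 + 225*z^2 + 1071*z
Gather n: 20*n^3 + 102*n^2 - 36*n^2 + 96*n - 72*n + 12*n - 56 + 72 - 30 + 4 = 20*n^3 + 66*n^2 + 36*n - 10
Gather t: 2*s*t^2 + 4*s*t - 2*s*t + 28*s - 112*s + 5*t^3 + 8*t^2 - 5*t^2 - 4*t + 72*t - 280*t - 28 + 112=-84*s + 5*t^3 + t^2*(2*s + 3) + t*(2*s - 212) + 84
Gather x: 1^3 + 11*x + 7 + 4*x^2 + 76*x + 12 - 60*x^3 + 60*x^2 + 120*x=-60*x^3 + 64*x^2 + 207*x + 20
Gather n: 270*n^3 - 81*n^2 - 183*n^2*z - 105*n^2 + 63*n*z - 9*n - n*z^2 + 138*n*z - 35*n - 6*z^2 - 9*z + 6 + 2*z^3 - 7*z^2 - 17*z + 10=270*n^3 + n^2*(-183*z - 186) + n*(-z^2 + 201*z - 44) + 2*z^3 - 13*z^2 - 26*z + 16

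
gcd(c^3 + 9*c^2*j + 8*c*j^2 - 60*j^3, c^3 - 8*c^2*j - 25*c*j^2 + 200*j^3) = c + 5*j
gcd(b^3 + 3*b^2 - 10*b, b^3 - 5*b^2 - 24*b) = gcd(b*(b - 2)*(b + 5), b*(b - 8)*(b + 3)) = b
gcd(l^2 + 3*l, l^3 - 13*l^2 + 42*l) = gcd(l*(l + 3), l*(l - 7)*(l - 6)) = l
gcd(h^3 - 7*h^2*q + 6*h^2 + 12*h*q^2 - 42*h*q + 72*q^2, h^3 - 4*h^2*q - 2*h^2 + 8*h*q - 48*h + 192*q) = -h^2 + 4*h*q - 6*h + 24*q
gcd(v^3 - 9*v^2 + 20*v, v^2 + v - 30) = v - 5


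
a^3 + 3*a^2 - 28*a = a*(a - 4)*(a + 7)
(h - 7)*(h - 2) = h^2 - 9*h + 14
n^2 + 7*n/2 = n*(n + 7/2)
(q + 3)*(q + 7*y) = q^2 + 7*q*y + 3*q + 21*y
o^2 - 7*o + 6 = (o - 6)*(o - 1)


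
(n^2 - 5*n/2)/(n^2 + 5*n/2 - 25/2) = n/(n + 5)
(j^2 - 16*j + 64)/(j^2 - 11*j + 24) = (j - 8)/(j - 3)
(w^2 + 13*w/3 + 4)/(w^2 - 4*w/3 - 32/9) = 3*(w + 3)/(3*w - 8)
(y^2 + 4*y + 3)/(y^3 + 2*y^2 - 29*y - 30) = (y + 3)/(y^2 + y - 30)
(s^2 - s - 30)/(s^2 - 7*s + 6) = (s + 5)/(s - 1)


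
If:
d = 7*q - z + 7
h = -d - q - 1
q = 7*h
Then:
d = 7/57 - 8*z/57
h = z/57 - 8/57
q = 7*z/57 - 56/57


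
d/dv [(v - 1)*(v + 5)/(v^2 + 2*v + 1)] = 2*(7 - v)/(v^3 + 3*v^2 + 3*v + 1)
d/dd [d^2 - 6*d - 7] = 2*d - 6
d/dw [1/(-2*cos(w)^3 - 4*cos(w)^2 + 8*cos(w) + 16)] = (2 - 3*cos(w))*sin(w)/(2*(cos(w) - 2)^2*(cos(w) + 2)^3)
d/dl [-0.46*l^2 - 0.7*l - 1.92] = -0.92*l - 0.7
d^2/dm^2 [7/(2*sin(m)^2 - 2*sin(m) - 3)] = 14*(8*sin(m)^4 - 6*sin(m)^3 + 2*sin(m)^2 + 9*sin(m) - 10)/(2*sin(m) + cos(2*m) + 2)^3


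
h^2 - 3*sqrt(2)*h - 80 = (h - 8*sqrt(2))*(h + 5*sqrt(2))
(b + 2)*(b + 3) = b^2 + 5*b + 6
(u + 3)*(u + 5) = u^2 + 8*u + 15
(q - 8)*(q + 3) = q^2 - 5*q - 24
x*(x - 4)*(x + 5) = x^3 + x^2 - 20*x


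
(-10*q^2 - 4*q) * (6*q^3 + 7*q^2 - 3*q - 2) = -60*q^5 - 94*q^4 + 2*q^3 + 32*q^2 + 8*q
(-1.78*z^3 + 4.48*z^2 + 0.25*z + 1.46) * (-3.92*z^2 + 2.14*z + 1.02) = 6.9776*z^5 - 21.3708*z^4 + 6.7916*z^3 - 0.618599999999999*z^2 + 3.3794*z + 1.4892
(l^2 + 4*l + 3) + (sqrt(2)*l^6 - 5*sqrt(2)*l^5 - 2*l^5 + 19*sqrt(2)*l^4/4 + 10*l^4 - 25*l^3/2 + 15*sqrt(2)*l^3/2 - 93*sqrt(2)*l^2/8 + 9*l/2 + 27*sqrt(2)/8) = sqrt(2)*l^6 - 5*sqrt(2)*l^5 - 2*l^5 + 19*sqrt(2)*l^4/4 + 10*l^4 - 25*l^3/2 + 15*sqrt(2)*l^3/2 - 93*sqrt(2)*l^2/8 + l^2 + 17*l/2 + 3 + 27*sqrt(2)/8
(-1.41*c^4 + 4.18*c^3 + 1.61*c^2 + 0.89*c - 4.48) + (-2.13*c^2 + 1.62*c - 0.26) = -1.41*c^4 + 4.18*c^3 - 0.52*c^2 + 2.51*c - 4.74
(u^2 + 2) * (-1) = -u^2 - 2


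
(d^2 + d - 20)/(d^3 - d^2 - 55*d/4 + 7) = 4*(d + 5)/(4*d^2 + 12*d - 7)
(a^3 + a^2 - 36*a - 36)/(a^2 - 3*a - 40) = (-a^3 - a^2 + 36*a + 36)/(-a^2 + 3*a + 40)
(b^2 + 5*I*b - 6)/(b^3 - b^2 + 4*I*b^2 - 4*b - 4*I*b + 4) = (b + 3*I)/(b^2 + b*(-1 + 2*I) - 2*I)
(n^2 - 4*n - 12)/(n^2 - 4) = (n - 6)/(n - 2)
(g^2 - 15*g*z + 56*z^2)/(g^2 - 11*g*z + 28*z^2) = (-g + 8*z)/(-g + 4*z)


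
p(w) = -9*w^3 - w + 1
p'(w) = -27*w^2 - 1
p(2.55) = -150.78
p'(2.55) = -176.57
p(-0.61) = 3.65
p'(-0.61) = -11.05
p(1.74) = -48.15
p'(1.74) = -82.75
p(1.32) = -21.02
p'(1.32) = -48.04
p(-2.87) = 216.63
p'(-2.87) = -223.40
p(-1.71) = 47.71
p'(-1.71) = -79.95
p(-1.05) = 12.47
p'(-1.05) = -30.77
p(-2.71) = 182.83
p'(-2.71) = -199.29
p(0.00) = 1.00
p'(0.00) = -1.00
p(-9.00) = 6571.00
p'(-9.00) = -2188.00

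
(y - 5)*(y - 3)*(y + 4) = y^3 - 4*y^2 - 17*y + 60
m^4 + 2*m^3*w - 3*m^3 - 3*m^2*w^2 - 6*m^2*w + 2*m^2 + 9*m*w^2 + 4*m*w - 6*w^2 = (m - 2)*(m - 1)*(m - w)*(m + 3*w)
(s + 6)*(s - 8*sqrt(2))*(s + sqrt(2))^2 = s^4 - 6*sqrt(2)*s^3 + 6*s^3 - 36*sqrt(2)*s^2 - 30*s^2 - 180*s - 16*sqrt(2)*s - 96*sqrt(2)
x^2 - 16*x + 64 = (x - 8)^2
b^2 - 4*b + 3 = (b - 3)*(b - 1)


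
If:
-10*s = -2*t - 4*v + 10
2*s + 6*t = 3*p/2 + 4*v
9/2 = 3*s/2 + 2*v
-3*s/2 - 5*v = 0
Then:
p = 428/3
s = 5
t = 33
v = -3/2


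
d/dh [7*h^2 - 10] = 14*h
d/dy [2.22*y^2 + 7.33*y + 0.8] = 4.44*y + 7.33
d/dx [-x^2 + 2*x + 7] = 2 - 2*x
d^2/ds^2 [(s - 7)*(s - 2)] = 2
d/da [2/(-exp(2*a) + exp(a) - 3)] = (4*exp(a) - 2)*exp(a)/(exp(2*a) - exp(a) + 3)^2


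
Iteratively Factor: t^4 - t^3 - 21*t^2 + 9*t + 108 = (t - 3)*(t^3 + 2*t^2 - 15*t - 36) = (t - 3)*(t + 3)*(t^2 - t - 12) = (t - 3)*(t + 3)^2*(t - 4)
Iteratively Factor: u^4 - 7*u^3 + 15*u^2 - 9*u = (u - 3)*(u^3 - 4*u^2 + 3*u) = u*(u - 3)*(u^2 - 4*u + 3) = u*(u - 3)^2*(u - 1)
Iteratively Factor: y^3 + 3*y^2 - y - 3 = (y - 1)*(y^2 + 4*y + 3) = (y - 1)*(y + 1)*(y + 3)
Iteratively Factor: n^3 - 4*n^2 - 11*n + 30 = (n + 3)*(n^2 - 7*n + 10) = (n - 2)*(n + 3)*(n - 5)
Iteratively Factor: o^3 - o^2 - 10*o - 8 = (o + 2)*(o^2 - 3*o - 4) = (o + 1)*(o + 2)*(o - 4)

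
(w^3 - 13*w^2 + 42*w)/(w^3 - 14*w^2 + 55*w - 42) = w/(w - 1)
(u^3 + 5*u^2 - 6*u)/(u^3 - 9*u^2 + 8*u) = (u + 6)/(u - 8)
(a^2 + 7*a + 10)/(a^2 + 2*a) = (a + 5)/a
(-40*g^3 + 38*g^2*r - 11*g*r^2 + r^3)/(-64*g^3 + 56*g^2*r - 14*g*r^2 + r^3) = (-5*g + r)/(-8*g + r)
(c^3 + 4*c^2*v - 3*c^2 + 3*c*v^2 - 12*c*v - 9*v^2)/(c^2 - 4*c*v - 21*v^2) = (-c^2 - c*v + 3*c + 3*v)/(-c + 7*v)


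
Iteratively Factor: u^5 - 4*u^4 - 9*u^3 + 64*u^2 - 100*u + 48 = (u - 1)*(u^4 - 3*u^3 - 12*u^2 + 52*u - 48) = (u - 2)*(u - 1)*(u^3 - u^2 - 14*u + 24) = (u - 3)*(u - 2)*(u - 1)*(u^2 + 2*u - 8) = (u - 3)*(u - 2)*(u - 1)*(u + 4)*(u - 2)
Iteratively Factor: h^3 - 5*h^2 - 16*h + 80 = (h - 5)*(h^2 - 16) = (h - 5)*(h - 4)*(h + 4)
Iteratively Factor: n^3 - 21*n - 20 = (n + 4)*(n^2 - 4*n - 5) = (n + 1)*(n + 4)*(n - 5)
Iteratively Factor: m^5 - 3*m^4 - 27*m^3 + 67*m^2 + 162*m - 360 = (m + 3)*(m^4 - 6*m^3 - 9*m^2 + 94*m - 120) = (m - 2)*(m + 3)*(m^3 - 4*m^2 - 17*m + 60) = (m - 5)*(m - 2)*(m + 3)*(m^2 + m - 12) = (m - 5)*(m - 3)*(m - 2)*(m + 3)*(m + 4)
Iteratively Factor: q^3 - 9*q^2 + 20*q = (q)*(q^2 - 9*q + 20) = q*(q - 4)*(q - 5)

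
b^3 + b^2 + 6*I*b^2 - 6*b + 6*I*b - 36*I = (b - 2)*(b + 3)*(b + 6*I)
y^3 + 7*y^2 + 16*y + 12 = (y + 2)^2*(y + 3)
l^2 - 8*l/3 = l*(l - 8/3)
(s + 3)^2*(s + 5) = s^3 + 11*s^2 + 39*s + 45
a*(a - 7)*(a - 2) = a^3 - 9*a^2 + 14*a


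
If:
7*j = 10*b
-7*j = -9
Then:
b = 9/10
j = 9/7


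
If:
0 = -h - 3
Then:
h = -3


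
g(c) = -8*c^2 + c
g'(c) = 1 - 16*c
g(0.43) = -1.05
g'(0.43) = -5.88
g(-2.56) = -54.99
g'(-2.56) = 41.96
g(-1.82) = -28.32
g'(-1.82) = 30.12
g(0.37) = -0.73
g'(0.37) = -4.92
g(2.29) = -39.66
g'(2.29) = -35.64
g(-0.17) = -0.40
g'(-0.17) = 3.72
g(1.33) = -12.82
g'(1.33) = -20.28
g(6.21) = -302.30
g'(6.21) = -98.36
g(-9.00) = -657.00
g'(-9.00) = 145.00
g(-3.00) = -75.00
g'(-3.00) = 49.00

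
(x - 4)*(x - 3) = x^2 - 7*x + 12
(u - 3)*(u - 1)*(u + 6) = u^3 + 2*u^2 - 21*u + 18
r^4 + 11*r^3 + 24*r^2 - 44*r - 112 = (r - 2)*(r + 2)*(r + 4)*(r + 7)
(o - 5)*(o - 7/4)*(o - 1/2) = o^3 - 29*o^2/4 + 97*o/8 - 35/8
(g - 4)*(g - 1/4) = g^2 - 17*g/4 + 1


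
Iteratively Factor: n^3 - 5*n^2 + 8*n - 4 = (n - 1)*(n^2 - 4*n + 4) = (n - 2)*(n - 1)*(n - 2)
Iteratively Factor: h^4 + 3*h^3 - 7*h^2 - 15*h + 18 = (h - 2)*(h^3 + 5*h^2 + 3*h - 9) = (h - 2)*(h + 3)*(h^2 + 2*h - 3) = (h - 2)*(h + 3)^2*(h - 1)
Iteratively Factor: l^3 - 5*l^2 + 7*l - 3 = (l - 1)*(l^2 - 4*l + 3) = (l - 1)^2*(l - 3)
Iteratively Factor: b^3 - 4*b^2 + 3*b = (b - 1)*(b^2 - 3*b) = (b - 3)*(b - 1)*(b)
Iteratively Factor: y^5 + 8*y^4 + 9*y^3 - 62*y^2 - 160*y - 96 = (y + 4)*(y^4 + 4*y^3 - 7*y^2 - 34*y - 24) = (y + 2)*(y + 4)*(y^3 + 2*y^2 - 11*y - 12) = (y - 3)*(y + 2)*(y + 4)*(y^2 + 5*y + 4) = (y - 3)*(y + 1)*(y + 2)*(y + 4)*(y + 4)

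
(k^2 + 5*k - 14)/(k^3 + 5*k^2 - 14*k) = 1/k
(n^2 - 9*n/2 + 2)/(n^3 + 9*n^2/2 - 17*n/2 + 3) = (n - 4)/(n^2 + 5*n - 6)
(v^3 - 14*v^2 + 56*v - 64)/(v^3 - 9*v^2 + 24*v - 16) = (v^2 - 10*v + 16)/(v^2 - 5*v + 4)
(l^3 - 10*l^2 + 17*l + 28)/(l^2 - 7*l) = l - 3 - 4/l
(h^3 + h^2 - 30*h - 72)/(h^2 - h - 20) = (h^2 - 3*h - 18)/(h - 5)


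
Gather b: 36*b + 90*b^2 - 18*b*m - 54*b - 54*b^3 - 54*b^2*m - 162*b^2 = -54*b^3 + b^2*(-54*m - 72) + b*(-18*m - 18)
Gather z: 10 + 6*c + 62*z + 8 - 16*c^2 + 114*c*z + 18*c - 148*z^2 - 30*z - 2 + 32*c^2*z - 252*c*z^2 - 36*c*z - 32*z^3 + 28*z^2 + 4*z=-16*c^2 + 24*c - 32*z^3 + z^2*(-252*c - 120) + z*(32*c^2 + 78*c + 36) + 16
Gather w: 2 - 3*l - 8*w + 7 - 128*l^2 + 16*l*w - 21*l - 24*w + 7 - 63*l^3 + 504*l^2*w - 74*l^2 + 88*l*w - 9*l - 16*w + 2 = -63*l^3 - 202*l^2 - 33*l + w*(504*l^2 + 104*l - 48) + 18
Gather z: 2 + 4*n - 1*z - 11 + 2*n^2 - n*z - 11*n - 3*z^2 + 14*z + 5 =2*n^2 - 7*n - 3*z^2 + z*(13 - n) - 4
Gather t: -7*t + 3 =3 - 7*t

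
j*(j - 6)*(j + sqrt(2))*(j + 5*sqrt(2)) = j^4 - 6*j^3 + 6*sqrt(2)*j^3 - 36*sqrt(2)*j^2 + 10*j^2 - 60*j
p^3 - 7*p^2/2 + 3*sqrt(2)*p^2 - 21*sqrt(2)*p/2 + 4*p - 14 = (p - 7/2)*(p + sqrt(2))*(p + 2*sqrt(2))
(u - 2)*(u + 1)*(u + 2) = u^3 + u^2 - 4*u - 4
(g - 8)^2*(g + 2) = g^3 - 14*g^2 + 32*g + 128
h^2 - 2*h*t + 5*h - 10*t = (h + 5)*(h - 2*t)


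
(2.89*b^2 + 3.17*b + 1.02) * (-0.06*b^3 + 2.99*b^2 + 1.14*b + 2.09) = -0.1734*b^5 + 8.4509*b^4 + 12.7117*b^3 + 12.7037*b^2 + 7.7881*b + 2.1318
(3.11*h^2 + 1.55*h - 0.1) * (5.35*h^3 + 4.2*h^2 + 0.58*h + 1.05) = 16.6385*h^5 + 21.3545*h^4 + 7.7788*h^3 + 3.7445*h^2 + 1.5695*h - 0.105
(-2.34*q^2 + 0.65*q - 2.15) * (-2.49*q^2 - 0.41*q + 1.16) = 5.8266*q^4 - 0.6591*q^3 + 2.3726*q^2 + 1.6355*q - 2.494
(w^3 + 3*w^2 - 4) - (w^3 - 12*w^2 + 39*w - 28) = 15*w^2 - 39*w + 24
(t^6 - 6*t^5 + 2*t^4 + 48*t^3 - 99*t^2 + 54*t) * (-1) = -t^6 + 6*t^5 - 2*t^4 - 48*t^3 + 99*t^2 - 54*t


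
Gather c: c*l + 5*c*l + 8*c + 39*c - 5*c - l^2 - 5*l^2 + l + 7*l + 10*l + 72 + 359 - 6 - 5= c*(6*l + 42) - 6*l^2 + 18*l + 420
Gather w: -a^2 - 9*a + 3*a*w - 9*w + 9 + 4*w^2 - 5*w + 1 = -a^2 - 9*a + 4*w^2 + w*(3*a - 14) + 10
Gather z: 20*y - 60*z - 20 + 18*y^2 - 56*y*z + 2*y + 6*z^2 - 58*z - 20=18*y^2 + 22*y + 6*z^2 + z*(-56*y - 118) - 40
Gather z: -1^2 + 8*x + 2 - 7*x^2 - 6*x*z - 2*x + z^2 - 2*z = -7*x^2 + 6*x + z^2 + z*(-6*x - 2) + 1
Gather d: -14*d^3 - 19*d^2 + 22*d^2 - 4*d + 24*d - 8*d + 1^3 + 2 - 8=-14*d^3 + 3*d^2 + 12*d - 5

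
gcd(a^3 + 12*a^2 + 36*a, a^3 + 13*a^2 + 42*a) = a^2 + 6*a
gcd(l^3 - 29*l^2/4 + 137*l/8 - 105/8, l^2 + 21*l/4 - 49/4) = l - 7/4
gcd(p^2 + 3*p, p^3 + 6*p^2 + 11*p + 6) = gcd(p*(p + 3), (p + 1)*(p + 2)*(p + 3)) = p + 3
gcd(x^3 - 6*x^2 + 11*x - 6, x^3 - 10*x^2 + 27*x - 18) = x^2 - 4*x + 3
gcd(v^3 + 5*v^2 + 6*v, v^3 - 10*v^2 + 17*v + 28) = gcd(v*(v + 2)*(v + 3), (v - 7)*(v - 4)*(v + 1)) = 1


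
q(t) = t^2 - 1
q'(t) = 2*t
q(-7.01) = 48.14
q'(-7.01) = -14.02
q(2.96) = 7.76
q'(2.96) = 5.92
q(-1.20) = 0.44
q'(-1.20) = -2.40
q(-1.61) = 1.59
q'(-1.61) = -3.22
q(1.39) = 0.93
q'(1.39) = 2.78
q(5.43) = 28.48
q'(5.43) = 10.86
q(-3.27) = 9.69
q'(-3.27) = -6.54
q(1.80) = 2.24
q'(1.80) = 3.60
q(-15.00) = 224.00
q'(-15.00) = -30.00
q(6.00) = 35.00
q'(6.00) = 12.00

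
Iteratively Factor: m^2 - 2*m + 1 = (m - 1)*(m - 1)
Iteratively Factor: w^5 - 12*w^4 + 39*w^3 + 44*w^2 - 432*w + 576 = (w - 3)*(w^4 - 9*w^3 + 12*w^2 + 80*w - 192) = (w - 3)*(w + 3)*(w^3 - 12*w^2 + 48*w - 64) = (w - 4)*(w - 3)*(w + 3)*(w^2 - 8*w + 16) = (w - 4)^2*(w - 3)*(w + 3)*(w - 4)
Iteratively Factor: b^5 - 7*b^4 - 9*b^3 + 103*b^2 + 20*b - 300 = (b + 3)*(b^4 - 10*b^3 + 21*b^2 + 40*b - 100) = (b - 5)*(b + 3)*(b^3 - 5*b^2 - 4*b + 20) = (b - 5)*(b - 2)*(b + 3)*(b^2 - 3*b - 10) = (b - 5)*(b - 2)*(b + 2)*(b + 3)*(b - 5)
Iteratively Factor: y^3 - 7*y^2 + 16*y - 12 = (y - 2)*(y^2 - 5*y + 6) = (y - 3)*(y - 2)*(y - 2)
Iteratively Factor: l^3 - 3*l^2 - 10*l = (l - 5)*(l^2 + 2*l) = (l - 5)*(l + 2)*(l)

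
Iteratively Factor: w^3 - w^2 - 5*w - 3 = (w + 1)*(w^2 - 2*w - 3) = (w + 1)^2*(w - 3)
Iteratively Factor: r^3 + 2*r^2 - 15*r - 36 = (r + 3)*(r^2 - r - 12) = (r + 3)^2*(r - 4)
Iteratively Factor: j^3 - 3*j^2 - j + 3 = (j + 1)*(j^2 - 4*j + 3) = (j - 1)*(j + 1)*(j - 3)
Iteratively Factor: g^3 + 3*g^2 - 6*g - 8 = (g + 4)*(g^2 - g - 2) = (g - 2)*(g + 4)*(g + 1)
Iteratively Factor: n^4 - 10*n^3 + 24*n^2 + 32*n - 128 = (n - 4)*(n^3 - 6*n^2 + 32) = (n - 4)^2*(n^2 - 2*n - 8) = (n - 4)^2*(n + 2)*(n - 4)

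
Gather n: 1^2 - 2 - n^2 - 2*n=-n^2 - 2*n - 1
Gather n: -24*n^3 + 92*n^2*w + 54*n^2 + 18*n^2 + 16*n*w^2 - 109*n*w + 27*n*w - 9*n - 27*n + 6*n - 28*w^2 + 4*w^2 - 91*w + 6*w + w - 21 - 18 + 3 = -24*n^3 + n^2*(92*w + 72) + n*(16*w^2 - 82*w - 30) - 24*w^2 - 84*w - 36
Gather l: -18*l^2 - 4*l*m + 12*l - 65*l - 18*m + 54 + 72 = -18*l^2 + l*(-4*m - 53) - 18*m + 126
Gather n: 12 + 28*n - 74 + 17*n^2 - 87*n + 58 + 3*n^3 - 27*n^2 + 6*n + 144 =3*n^3 - 10*n^2 - 53*n + 140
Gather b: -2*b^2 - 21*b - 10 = -2*b^2 - 21*b - 10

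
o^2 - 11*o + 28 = (o - 7)*(o - 4)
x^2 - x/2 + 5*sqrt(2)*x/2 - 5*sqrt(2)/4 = (x - 1/2)*(x + 5*sqrt(2)/2)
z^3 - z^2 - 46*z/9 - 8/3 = (z - 3)*(z + 2/3)*(z + 4/3)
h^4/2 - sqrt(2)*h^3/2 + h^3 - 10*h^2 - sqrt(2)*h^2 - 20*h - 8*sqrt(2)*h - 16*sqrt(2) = (h/2 + sqrt(2))*(h + 2)*(h - 4*sqrt(2))*(h + sqrt(2))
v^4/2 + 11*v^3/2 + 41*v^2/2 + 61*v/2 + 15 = (v/2 + 1/2)*(v + 2)*(v + 3)*(v + 5)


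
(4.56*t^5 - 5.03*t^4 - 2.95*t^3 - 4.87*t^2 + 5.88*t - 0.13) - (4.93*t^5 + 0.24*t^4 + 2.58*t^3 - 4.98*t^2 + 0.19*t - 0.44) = -0.37*t^5 - 5.27*t^4 - 5.53*t^3 + 0.11*t^2 + 5.69*t + 0.31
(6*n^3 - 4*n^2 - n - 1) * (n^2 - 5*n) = 6*n^5 - 34*n^4 + 19*n^3 + 4*n^2 + 5*n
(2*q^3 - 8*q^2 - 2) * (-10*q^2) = -20*q^5 + 80*q^4 + 20*q^2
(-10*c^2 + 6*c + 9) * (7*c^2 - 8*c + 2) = -70*c^4 + 122*c^3 - 5*c^2 - 60*c + 18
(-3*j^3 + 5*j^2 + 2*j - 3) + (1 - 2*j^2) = -3*j^3 + 3*j^2 + 2*j - 2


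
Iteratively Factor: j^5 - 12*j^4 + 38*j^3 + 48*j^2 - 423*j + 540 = (j - 4)*(j^4 - 8*j^3 + 6*j^2 + 72*j - 135) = (j - 5)*(j - 4)*(j^3 - 3*j^2 - 9*j + 27) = (j - 5)*(j - 4)*(j + 3)*(j^2 - 6*j + 9) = (j - 5)*(j - 4)*(j - 3)*(j + 3)*(j - 3)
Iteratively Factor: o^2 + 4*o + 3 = (o + 3)*(o + 1)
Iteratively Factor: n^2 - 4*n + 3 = (n - 3)*(n - 1)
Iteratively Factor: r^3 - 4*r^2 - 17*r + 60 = (r + 4)*(r^2 - 8*r + 15) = (r - 5)*(r + 4)*(r - 3)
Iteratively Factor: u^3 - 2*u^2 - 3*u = (u + 1)*(u^2 - 3*u) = (u - 3)*(u + 1)*(u)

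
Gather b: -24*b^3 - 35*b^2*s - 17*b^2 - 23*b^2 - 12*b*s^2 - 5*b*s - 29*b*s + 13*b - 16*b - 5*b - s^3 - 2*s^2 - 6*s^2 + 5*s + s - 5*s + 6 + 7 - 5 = -24*b^3 + b^2*(-35*s - 40) + b*(-12*s^2 - 34*s - 8) - s^3 - 8*s^2 + s + 8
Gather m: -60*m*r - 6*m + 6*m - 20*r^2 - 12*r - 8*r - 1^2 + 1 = -60*m*r - 20*r^2 - 20*r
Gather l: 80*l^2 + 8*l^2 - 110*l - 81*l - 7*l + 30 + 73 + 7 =88*l^2 - 198*l + 110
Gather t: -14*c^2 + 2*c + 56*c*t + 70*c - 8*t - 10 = -14*c^2 + 72*c + t*(56*c - 8) - 10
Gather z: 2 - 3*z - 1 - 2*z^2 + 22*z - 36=-2*z^2 + 19*z - 35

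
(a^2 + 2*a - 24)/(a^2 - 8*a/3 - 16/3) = 3*(a + 6)/(3*a + 4)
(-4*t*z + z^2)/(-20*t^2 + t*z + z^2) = z/(5*t + z)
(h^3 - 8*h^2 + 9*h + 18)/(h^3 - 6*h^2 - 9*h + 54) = (h + 1)/(h + 3)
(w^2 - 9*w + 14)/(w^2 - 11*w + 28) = (w - 2)/(w - 4)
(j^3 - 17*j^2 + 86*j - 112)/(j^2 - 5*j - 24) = (j^2 - 9*j + 14)/(j + 3)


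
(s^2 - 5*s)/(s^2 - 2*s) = (s - 5)/(s - 2)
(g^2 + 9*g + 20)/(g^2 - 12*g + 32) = (g^2 + 9*g + 20)/(g^2 - 12*g + 32)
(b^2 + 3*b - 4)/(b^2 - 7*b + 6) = (b + 4)/(b - 6)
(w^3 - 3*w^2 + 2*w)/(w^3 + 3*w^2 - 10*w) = (w - 1)/(w + 5)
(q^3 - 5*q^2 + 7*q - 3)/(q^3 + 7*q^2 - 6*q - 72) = (q^2 - 2*q + 1)/(q^2 + 10*q + 24)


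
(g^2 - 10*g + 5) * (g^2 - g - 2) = g^4 - 11*g^3 + 13*g^2 + 15*g - 10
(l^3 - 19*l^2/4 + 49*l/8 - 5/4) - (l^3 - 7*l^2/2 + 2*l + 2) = -5*l^2/4 + 33*l/8 - 13/4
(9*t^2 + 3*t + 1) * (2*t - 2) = 18*t^3 - 12*t^2 - 4*t - 2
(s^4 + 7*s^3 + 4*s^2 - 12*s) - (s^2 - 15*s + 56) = s^4 + 7*s^3 + 3*s^2 + 3*s - 56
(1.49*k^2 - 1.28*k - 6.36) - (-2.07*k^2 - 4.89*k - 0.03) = 3.56*k^2 + 3.61*k - 6.33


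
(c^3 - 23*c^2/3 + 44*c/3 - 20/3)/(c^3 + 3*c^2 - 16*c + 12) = (3*c^2 - 17*c + 10)/(3*(c^2 + 5*c - 6))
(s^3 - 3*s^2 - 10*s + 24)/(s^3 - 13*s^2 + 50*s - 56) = (s + 3)/(s - 7)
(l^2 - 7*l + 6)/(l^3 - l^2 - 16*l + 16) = (l - 6)/(l^2 - 16)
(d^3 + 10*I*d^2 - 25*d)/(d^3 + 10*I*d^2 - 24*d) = (d^2 + 10*I*d - 25)/(d^2 + 10*I*d - 24)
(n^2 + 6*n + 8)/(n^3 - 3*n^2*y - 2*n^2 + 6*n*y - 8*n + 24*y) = (-n - 4)/(-n^2 + 3*n*y + 4*n - 12*y)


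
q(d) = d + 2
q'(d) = 1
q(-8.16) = -6.16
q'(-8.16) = 1.00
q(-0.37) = 1.63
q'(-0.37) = 1.00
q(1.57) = 3.57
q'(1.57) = 1.00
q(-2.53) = -0.53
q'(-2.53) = 1.00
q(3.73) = 5.73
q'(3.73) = 1.00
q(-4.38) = -2.38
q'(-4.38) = 1.00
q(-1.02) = 0.98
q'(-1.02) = 1.00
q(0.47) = 2.47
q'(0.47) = 1.00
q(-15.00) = -13.00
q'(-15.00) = 1.00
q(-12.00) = -10.00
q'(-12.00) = 1.00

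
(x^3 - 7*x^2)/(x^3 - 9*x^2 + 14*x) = x/(x - 2)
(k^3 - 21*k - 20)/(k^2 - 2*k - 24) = (k^2 - 4*k - 5)/(k - 6)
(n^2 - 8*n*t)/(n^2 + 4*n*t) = (n - 8*t)/(n + 4*t)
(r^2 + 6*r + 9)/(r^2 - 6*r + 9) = (r^2 + 6*r + 9)/(r^2 - 6*r + 9)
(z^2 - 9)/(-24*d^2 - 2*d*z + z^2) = (9 - z^2)/(24*d^2 + 2*d*z - z^2)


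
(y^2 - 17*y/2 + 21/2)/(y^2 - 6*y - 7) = (y - 3/2)/(y + 1)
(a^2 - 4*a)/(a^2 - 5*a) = (a - 4)/(a - 5)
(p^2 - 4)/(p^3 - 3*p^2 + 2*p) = (p + 2)/(p*(p - 1))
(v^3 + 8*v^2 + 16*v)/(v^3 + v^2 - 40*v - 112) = v/(v - 7)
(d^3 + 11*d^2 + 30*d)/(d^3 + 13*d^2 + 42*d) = (d + 5)/(d + 7)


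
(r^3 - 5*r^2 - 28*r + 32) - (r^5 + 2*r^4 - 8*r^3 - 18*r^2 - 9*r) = -r^5 - 2*r^4 + 9*r^3 + 13*r^2 - 19*r + 32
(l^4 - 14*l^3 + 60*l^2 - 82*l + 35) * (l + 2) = l^5 - 12*l^4 + 32*l^3 + 38*l^2 - 129*l + 70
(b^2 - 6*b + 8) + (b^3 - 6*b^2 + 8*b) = b^3 - 5*b^2 + 2*b + 8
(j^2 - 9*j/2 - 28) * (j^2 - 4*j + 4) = j^4 - 17*j^3/2 - 6*j^2 + 94*j - 112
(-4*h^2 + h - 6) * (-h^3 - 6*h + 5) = 4*h^5 - h^4 + 30*h^3 - 26*h^2 + 41*h - 30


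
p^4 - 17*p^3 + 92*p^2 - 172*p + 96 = (p - 8)*(p - 6)*(p - 2)*(p - 1)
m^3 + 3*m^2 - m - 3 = (m - 1)*(m + 1)*(m + 3)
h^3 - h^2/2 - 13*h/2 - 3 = (h - 3)*(h + 1/2)*(h + 2)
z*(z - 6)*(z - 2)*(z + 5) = z^4 - 3*z^3 - 28*z^2 + 60*z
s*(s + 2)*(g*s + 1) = g*s^3 + 2*g*s^2 + s^2 + 2*s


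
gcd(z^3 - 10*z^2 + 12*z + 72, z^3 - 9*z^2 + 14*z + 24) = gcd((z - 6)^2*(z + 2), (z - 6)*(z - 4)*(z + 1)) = z - 6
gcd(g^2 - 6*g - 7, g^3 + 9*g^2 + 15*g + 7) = g + 1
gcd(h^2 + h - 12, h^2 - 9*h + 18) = h - 3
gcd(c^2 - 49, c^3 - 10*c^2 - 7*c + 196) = c - 7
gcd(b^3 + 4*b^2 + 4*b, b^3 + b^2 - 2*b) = b^2 + 2*b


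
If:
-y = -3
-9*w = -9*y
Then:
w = 3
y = 3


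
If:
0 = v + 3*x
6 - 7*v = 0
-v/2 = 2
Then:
No Solution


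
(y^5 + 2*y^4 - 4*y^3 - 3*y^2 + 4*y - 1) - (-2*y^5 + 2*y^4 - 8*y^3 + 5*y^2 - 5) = 3*y^5 + 4*y^3 - 8*y^2 + 4*y + 4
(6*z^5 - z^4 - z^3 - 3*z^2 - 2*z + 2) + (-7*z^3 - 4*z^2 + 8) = 6*z^5 - z^4 - 8*z^3 - 7*z^2 - 2*z + 10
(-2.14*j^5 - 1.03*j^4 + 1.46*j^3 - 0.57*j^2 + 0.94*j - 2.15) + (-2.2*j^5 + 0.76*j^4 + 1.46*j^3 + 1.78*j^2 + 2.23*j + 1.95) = -4.34*j^5 - 0.27*j^4 + 2.92*j^3 + 1.21*j^2 + 3.17*j - 0.2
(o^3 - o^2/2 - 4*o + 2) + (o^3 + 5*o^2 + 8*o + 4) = 2*o^3 + 9*o^2/2 + 4*o + 6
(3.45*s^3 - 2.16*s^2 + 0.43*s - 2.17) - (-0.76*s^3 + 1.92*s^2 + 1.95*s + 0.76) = 4.21*s^3 - 4.08*s^2 - 1.52*s - 2.93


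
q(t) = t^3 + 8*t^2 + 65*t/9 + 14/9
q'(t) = 3*t^2 + 16*t + 65/9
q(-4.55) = 40.12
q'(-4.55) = -3.47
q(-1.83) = 9.00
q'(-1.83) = -12.01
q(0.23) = 3.65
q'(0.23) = 11.06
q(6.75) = 722.35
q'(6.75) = 251.91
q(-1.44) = 4.76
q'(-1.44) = -9.60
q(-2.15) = 13.07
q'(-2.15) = -13.31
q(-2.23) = 14.14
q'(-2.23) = -13.54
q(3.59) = 176.86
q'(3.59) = 103.33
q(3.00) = 122.22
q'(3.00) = 82.22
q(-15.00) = -1681.78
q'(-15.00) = 442.22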